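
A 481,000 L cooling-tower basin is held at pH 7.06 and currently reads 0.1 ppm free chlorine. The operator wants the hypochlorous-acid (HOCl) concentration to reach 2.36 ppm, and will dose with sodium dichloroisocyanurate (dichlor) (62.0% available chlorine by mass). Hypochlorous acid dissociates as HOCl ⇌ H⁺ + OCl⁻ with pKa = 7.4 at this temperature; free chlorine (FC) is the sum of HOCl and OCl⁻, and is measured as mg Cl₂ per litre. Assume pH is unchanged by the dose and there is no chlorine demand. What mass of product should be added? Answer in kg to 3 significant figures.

2.59 kg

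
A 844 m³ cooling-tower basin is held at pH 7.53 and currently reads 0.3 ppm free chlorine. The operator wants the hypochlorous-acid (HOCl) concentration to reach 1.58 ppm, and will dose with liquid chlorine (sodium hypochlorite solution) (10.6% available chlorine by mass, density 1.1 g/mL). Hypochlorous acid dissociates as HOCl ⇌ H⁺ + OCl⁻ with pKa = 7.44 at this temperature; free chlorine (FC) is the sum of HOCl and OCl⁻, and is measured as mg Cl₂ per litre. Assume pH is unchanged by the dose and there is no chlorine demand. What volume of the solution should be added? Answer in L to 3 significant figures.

Volume: 844 m³ = 844,000 L.
[OCl⁻]/[HOCl] = 10^(pH − pKa) = 10^(7.53 − 7.44) = 1.23; fraction as HOCl = 1/(1 + 1.23) = 0.4484.
Free chlorine required for 1.58 ppm HOCl: 1.58 / 0.4484 = 3.524 ppm.
FC to add: 3.524 − 0.3 = 3.224 mg/L as Cl₂.
Cl₂ equivalent: 3.224 mg/L × 844,000 L = 2721 g.
Product at 10.6% available Cl: 2721 / 0.106 = 25,670 g.
Volume: 25,670 g ÷ 1.1 g/mL = 23,340 mL.

23.3 L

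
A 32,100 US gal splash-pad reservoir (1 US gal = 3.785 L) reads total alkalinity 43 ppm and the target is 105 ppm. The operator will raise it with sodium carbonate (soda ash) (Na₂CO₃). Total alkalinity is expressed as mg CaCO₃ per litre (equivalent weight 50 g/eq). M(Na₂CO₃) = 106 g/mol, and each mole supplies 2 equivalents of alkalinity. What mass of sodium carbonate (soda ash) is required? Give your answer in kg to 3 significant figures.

7.98 kg

Volume: 32,100 US gal × 3.785 L/gal = 121,498 L.
Alkalinity to add: (105 − 43) = 62 mg/L as CaCO₃ × 121,498 L = 7533 g as CaCO₃.
Equivalents: 7533 g ÷ 50 g/eq = 150.7 eq.
Each mole of Na₂CO₃ supplies 2 eq, so 150.7 / 2 = 75.33 mol.
Mass: 75.33 mol × 106 g/mol = 7985 g.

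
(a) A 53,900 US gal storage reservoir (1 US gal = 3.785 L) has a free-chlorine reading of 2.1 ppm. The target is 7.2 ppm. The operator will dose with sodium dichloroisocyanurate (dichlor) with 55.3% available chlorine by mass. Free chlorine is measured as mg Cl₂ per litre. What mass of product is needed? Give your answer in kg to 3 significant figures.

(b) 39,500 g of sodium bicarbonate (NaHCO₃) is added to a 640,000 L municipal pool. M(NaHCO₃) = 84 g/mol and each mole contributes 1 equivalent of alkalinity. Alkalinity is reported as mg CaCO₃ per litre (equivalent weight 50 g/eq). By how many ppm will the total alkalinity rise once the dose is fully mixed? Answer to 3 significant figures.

(a) 1.88 kg; (b) 36.7 ppm

(a) Volume: 53,900 US gal × 3.785 L/gal = 204,012 L.
(a) Chlorine deficit: 7.2 − 2.1 = 5.1 ppm = 5.1 mg/L as Cl₂.
(a) Cl₂ equivalent needed: 5.1 mg/L × 204,012 L = 1,040,000 mg = 1040 g.
(a) Product at 55.3% available chlorine: 1040 / 0.553 = 1881 g.

(b) Moles of NaHCO₃: 39,500 g ÷ 84 g/mol = 470.2 mol → 470.2 eq of alkalinity.
(b) As CaCO₃: 470.2 eq × 50 g/eq = 23,510 g.
(b) Rise: 23,510 g / 640,000 L × 1000 = 36.74 mg/L.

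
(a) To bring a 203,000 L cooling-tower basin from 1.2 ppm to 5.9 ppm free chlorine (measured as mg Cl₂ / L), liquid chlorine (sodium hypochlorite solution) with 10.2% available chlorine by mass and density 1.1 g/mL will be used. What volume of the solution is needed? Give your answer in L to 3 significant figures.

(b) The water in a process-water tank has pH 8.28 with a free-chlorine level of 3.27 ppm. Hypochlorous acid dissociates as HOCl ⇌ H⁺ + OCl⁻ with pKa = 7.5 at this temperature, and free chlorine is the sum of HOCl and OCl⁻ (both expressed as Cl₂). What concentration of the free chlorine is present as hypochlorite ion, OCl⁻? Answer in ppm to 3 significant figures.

(a) 8.50 L; (b) 2.80 ppm

(a) Chlorine deficit: 5.9 − 1.2 = 4.7 ppm = 4.7 mg/L as Cl₂.
(a) Cl₂ equivalent needed: 4.7 mg/L × 203,000 L = 954,100 mg = 954.1 g.
(a) Product at 10.2% available chlorine: 954.1 / 0.102 = 9354 g.
(a) Volume at density 1.1 g/mL: 9354 g ÷ 1.1 g/mL = 8504 mL.

(b) [OCl⁻]/[HOCl] = 10^(pH − pKa) = 10^(8.28 − 7.5) = 10^0.78 = 6.026.
(b) Fraction as HOCl = 1 / (1 + 6.026) = 0.1423.
(b) OCl⁻ = (1 − 0.1423) × 3.27 ppm = 2.805 ppm.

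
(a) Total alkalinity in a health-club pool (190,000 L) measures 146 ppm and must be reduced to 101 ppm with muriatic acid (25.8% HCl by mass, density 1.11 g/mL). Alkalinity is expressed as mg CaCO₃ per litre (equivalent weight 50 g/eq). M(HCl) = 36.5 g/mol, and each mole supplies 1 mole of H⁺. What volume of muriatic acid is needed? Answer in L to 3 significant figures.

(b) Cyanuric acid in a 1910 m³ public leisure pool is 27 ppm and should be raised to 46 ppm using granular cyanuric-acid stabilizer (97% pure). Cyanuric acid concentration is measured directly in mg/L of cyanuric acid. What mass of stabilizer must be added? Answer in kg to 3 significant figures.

(a) 21.8 L; (b) 37.4 kg

(a) Alkalinity to neutralize: (146 − 101) = 45 mg/L as CaCO₃ × 190,000 L = 8550 g as CaCO₃.
(a) Equivalents of H⁺ required: 8550 ÷ 50 g/eq = 171 eq = 171 mol HCl.
(a) Mass of HCl: 171 × 36.5 = 6242 g.
(a) Mass of 25.8% solution: 6242 / 0.258 = 24,190 g.
(a) Volume: 24,190 g ÷ 1.11 g/mL = 21,790 mL.

(b) Volume: 1910 m³ = 1,910,000 L.
(b) CYA to add: (46 − 27) = 19 mg/L × 1,910,000 L = 36,290 g cyanuric acid.
(b) At 97% purity: 36,290 / 0.97 = 37,410 g product.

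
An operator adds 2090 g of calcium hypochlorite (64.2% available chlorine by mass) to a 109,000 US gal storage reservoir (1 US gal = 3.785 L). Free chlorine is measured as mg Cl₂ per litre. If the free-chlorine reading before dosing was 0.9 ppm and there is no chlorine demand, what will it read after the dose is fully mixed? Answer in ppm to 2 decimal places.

4.15 ppm

Volume: 109,000 US gal × 3.785 L/gal = 412,565 L.
Available chlorine delivered: 2090 g × 0.642 = 1342 g as Cl₂.
Concentration rise: 1342 g / 412,565 L = 3.252 mg/L = 3.25 ppm.
Final FC: 0.9 + 3.25 = 4.15 ppm.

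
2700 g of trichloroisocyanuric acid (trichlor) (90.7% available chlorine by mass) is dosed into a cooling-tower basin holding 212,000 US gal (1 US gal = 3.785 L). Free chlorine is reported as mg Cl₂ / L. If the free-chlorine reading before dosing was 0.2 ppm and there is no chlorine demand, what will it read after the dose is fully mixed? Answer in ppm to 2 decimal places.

3.25 ppm

Volume: 212,000 US gal × 3.785 L/gal = 802,420 L.
Available chlorine delivered: 2700 g × 0.907 = 2449 g as Cl₂.
Concentration rise: 2449 g / 802,420 L = 3.052 mg/L = 3.05 ppm.
Final FC: 0.2 + 3.05 = 3.25 ppm.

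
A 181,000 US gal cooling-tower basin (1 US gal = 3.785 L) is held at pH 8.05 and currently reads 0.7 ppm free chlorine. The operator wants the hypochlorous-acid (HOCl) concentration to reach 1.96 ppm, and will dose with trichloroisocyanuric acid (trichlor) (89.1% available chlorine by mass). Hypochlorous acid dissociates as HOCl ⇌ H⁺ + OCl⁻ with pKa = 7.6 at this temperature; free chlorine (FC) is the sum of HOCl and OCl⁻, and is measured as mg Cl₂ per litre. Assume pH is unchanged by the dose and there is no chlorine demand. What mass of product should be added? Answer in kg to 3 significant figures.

5.22 kg

Volume: 181,000 US gal × 3.785 L/gal = 685,085 L.
[OCl⁻]/[HOCl] = 10^(pH − pKa) = 10^(8.05 − 7.6) = 2.818; fraction as HOCl = 1/(1 + 2.818) = 0.2619.
Free chlorine required for 1.96 ppm HOCl: 1.96 / 0.2619 = 7.484 ppm.
FC to add: 7.484 − 0.7 = 6.784 mg/L as Cl₂.
Cl₂ equivalent: 6.784 mg/L × 685,085 L = 4648 g.
Product at 89.1% available Cl: 4648 / 0.891 = 5216 g.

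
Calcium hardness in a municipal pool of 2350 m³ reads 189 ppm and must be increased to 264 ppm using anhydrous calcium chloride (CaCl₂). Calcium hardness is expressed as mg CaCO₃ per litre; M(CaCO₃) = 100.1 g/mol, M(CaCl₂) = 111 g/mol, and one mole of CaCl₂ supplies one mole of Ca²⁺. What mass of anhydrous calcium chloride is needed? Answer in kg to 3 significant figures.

195 kg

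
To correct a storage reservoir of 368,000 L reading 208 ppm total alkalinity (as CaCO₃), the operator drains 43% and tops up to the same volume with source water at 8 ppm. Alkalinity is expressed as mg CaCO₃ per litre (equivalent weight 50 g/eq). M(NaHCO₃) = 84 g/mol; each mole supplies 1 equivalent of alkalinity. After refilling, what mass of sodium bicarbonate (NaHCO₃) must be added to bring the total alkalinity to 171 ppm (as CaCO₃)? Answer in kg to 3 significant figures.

After draining 43% and refilling: 208 × 0.57 + 8 × 0.43 = 122 ppm.
Deficit to target: 171 − 122 = 49 mg/L.
As CaCO₃: 49 mg/L × 368,000 L = 18,030 g; ÷ 50 g/eq ÷ 1 = 360.6 mol NaHCO₃.
Mass: 360.6 × 84 = 30,290 g.

30.3 kg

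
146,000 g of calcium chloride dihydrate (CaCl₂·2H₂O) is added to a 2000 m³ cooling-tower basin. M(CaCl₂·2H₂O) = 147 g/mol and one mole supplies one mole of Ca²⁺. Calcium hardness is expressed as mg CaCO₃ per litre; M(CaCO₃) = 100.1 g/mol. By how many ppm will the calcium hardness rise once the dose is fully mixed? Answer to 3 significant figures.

49.7 ppm

Volume: 2000 m³ = 2,000,000 L.
Moles of Ca²⁺: 146,000 g ÷ 147 g/mol = 993.2 mol.
As CaCO₃: 993.2 mol × 100.1 g/mol = 99,420 g.
Rise: 99,420 g / 2,000,000 L × 1000 = 49.71 mg/L.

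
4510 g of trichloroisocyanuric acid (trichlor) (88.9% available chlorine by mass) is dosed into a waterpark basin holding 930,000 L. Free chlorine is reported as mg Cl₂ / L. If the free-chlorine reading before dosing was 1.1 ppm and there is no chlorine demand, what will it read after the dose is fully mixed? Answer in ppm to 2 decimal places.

Available chlorine delivered: 4510 g × 0.889 = 4009 g as Cl₂.
Concentration rise: 4009 g / 930,000 L = 4.311 mg/L = 4.31 ppm.
Final FC: 1.1 + 4.31 = 5.41 ppm.

5.41 ppm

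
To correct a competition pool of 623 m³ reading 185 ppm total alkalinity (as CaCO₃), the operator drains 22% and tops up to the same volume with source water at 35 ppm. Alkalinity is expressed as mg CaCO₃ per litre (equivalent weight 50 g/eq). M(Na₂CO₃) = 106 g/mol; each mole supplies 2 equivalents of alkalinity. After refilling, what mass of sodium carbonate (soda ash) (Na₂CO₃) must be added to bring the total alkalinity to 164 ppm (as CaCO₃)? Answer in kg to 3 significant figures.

Volume: 623 m³ = 623,000 L.
After draining 22% and refilling: 185 × 0.78 + 35 × 0.22 = 152 ppm.
Deficit to target: 164 − 152 = 12 mg/L.
As CaCO₃: 12 mg/L × 623,000 L = 7476 g; ÷ 50 g/eq ÷ 2 = 74.76 mol Na₂CO₃.
Mass: 74.76 × 106 = 7925 g.

7.92 kg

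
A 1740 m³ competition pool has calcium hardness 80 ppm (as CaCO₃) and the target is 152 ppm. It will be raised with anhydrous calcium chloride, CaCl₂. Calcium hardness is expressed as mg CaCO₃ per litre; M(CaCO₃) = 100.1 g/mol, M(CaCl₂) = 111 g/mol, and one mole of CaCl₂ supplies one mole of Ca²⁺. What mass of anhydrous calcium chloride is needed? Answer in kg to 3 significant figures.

139 kg

Volume: 1740 m³ = 1,740,000 L.
Hardness to add: (152 − 80) = 72 mg/L as CaCO₃ × 1,740,000 L = 125,300 g as CaCO₃.
Moles of Ca²⁺ (1 mol Ca²⁺ ≡ 1 mol CaCO₃): 125,300 / 100.1 g/mol = 1252 mol.
Mass of CaCl₂: 1252 × 111 = 138,900 g.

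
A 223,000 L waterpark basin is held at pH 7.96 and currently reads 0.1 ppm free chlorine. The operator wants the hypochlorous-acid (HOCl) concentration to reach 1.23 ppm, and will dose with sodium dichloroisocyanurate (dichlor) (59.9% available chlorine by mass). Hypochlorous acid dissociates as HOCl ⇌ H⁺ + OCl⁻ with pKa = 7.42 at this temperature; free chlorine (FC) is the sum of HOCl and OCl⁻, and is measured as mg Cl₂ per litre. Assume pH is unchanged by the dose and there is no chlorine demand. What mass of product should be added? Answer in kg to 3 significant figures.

2.01 kg

[OCl⁻]/[HOCl] = 10^(pH − pKa) = 10^(7.96 − 7.42) = 3.467; fraction as HOCl = 1/(1 + 3.467) = 0.2238.
Free chlorine required for 1.23 ppm HOCl: 1.23 / 0.2238 = 5.495 ppm.
FC to add: 5.495 − 0.1 = 5.395 mg/L as Cl₂.
Cl₂ equivalent: 5.395 mg/L × 223,000 L = 1203 g.
Product at 59.9% available Cl: 1203 / 0.599 = 2008 g.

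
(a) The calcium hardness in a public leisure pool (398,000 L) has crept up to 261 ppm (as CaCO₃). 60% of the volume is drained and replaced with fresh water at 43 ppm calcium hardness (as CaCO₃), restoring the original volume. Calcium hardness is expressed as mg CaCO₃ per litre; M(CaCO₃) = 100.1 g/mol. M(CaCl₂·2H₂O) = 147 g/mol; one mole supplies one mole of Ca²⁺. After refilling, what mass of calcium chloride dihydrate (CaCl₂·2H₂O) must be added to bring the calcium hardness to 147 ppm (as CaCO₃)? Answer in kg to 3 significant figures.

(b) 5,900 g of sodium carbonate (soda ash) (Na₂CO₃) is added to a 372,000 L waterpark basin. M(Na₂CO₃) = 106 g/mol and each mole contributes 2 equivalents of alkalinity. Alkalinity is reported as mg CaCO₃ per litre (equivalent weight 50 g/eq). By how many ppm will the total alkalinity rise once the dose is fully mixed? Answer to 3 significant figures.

(a) 9.82 kg; (b) 15.0 ppm

(a) After draining 60% and refilling: 261 × 0.40 + 43 × 0.60 = 130.2 ppm.
(a) Deficit to target: 147 − 130.2 = 16.8 mg/L.
(a) As CaCO₃: 16.8 mg/L × 398,000 L = 6686 g; ÷ 100.1 = 66.8 mol Ca²⁺.
(a) Mass: 66.8 × 147 = 9819 g.

(b) Moles of Na₂CO₃: 5,900 g ÷ 106 g/mol = 55.66 mol → 111.3 eq of alkalinity.
(b) As CaCO₃: 111.3 eq × 50 g/eq = 5566 g.
(b) Rise: 5566 g / 372,000 L × 1000 = 14.96 mg/L.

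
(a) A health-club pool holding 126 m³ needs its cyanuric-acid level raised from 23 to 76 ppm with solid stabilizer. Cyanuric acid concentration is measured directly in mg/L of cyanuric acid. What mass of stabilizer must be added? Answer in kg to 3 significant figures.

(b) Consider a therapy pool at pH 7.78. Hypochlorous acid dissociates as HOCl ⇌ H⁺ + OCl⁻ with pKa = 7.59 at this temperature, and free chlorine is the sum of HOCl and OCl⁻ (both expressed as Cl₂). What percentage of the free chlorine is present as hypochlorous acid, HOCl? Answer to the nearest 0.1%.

(a) Volume: 126 m³ = 126,000 L.
(a) CYA to add: (76 − 23) = 53 mg/L × 126,000 L = 6678 g cyanuric acid.

(b) [OCl⁻]/[HOCl] = 10^(pH − pKa) = 10^(7.78 − 7.59) = 10^0.19 = 1.549.
(b) Fraction as HOCl = 1 / (1 + 1.549) = 0.3923.

(a) 6.68 kg; (b) 39.2%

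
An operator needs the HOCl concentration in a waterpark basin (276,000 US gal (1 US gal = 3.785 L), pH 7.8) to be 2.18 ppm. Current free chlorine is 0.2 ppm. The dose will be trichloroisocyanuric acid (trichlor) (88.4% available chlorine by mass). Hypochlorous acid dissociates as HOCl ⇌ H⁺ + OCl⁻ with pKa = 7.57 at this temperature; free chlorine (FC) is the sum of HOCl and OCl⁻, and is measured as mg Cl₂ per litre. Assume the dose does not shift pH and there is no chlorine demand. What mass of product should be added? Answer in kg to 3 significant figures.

6.71 kg

Volume: 276,000 US gal × 3.785 L/gal = 1,044,660 L.
[OCl⁻]/[HOCl] = 10^(pH − pKa) = 10^(7.8 − 7.57) = 1.698; fraction as HOCl = 1/(1 + 1.698) = 0.3706.
Free chlorine required for 2.18 ppm HOCl: 2.18 / 0.3706 = 5.882 ppm.
FC to add: 5.882 − 0.2 = 5.682 mg/L as Cl₂.
Cl₂ equivalent: 5.682 mg/L × 1,044,660 L = 5936 g.
Product at 88.4% available Cl: 5936 / 0.884 = 6715 g.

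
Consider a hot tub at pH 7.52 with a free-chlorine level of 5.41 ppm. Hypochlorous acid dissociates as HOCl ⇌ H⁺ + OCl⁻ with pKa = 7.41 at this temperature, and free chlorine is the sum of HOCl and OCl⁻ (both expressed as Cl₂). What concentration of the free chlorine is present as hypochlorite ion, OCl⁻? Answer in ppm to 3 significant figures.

3.05 ppm

[OCl⁻]/[HOCl] = 10^(pH − pKa) = 10^(7.52 − 7.41) = 10^0.11 = 1.288.
Fraction as HOCl = 1 / (1 + 1.288) = 0.437.
OCl⁻ = (1 − 0.437) × 5.41 ppm = 3.046 ppm.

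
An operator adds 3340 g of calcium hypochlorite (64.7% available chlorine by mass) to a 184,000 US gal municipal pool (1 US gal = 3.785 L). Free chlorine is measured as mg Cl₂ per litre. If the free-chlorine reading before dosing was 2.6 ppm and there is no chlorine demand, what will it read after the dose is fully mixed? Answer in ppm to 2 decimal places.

5.70 ppm

Volume: 184,000 US gal × 3.785 L/gal = 696,440 L.
Available chlorine delivered: 3340 g × 0.647 = 2161 g as Cl₂.
Concentration rise: 2161 g / 696,440 L = 3.103 mg/L = 3.10 ppm.
Final FC: 2.6 + 3.10 = 5.70 ppm.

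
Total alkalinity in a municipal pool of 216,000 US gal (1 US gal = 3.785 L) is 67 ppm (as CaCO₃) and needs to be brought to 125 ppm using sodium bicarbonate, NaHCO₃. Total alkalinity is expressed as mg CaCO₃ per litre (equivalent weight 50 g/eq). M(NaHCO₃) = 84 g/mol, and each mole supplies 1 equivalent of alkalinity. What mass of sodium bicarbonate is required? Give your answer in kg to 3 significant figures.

79.7 kg

Volume: 216,000 US gal × 3.785 L/gal = 817,560 L.
Alkalinity to add: (125 − 67) = 58 mg/L as CaCO₃ × 817,560 L = 47,420 g as CaCO₃.
Equivalents: 47,420 g ÷ 50 g/eq = 948.4 eq.
NaHCO₃ supplies 1 eq per mole → 948.4 mol.
Mass: 948.4 mol × 84 g/mol = 79,660 g.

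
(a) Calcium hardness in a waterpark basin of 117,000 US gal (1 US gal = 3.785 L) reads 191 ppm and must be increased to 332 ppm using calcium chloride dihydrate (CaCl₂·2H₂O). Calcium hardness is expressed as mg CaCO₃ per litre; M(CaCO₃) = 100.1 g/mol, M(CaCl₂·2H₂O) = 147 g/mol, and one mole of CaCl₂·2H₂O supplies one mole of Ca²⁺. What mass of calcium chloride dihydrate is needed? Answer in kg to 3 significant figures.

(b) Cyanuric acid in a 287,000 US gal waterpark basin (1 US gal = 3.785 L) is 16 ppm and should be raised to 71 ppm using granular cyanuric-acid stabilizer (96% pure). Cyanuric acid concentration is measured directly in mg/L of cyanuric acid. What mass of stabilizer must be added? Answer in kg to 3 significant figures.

(a) 91.7 kg; (b) 62.2 kg

(a) Volume: 117,000 US gal × 3.785 L/gal = 442,845 L.
(a) Hardness to add: (332 − 191) = 141 mg/L as CaCO₃ × 442,845 L = 62,440 g as CaCO₃.
(a) Moles of Ca²⁺ (1 mol Ca²⁺ ≡ 1 mol CaCO₃): 62,440 / 100.1 g/mol = 623.8 mol.
(a) Mass of CaCl₂·2H₂O: 623.8 × 147 = 91,700 g.

(b) Volume: 287,000 US gal × 3.785 L/gal = 1,086,295 L.
(b) CYA to add: (71 − 16) = 55 mg/L × 1,086,295 L = 59,750 g cyanuric acid.
(b) At 96% purity: 59,750 / 0.96 = 62,240 g product.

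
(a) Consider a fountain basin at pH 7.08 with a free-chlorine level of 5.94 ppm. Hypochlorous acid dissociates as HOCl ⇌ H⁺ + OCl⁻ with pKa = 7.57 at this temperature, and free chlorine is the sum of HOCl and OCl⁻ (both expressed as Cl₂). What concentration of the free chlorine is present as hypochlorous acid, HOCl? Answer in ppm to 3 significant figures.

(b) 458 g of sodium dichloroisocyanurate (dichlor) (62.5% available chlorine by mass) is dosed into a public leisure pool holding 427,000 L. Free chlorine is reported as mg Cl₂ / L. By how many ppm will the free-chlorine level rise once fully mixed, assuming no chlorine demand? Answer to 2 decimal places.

(a) [OCl⁻]/[HOCl] = 10^(pH − pKa) = 10^(7.08 − 7.57) = 10^-0.49 = 0.3236.
(a) Fraction as HOCl = 1 / (1 + 0.3236) = 0.7555.
(a) HOCl = 0.7555 × 5.94 ppm = 4.488 ppm.

(b) Available chlorine delivered: 458 g × 0.625 = 286.2 g as Cl₂.
(b) Concentration rise: 286.2 g / 427,000 L = 0.6704 mg/L = 0.67 ppm.

(a) 4.49 ppm; (b) 0.67 ppm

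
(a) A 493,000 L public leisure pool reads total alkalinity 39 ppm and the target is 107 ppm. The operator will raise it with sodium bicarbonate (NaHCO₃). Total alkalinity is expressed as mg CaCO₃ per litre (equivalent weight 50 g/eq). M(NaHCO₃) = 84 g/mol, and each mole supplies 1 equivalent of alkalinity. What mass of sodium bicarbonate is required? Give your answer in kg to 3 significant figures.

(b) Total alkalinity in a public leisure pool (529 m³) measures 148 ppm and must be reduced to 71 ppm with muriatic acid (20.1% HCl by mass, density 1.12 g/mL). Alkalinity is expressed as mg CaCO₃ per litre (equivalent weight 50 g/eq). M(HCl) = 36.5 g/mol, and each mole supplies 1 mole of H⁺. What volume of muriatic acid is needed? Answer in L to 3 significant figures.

(a) Alkalinity to add: (107 − 39) = 68 mg/L as CaCO₃ × 493,000 L = 33,520 g as CaCO₃.
(a) Equivalents: 33,520 g ÷ 50 g/eq = 670.5 eq.
(a) NaHCO₃ supplies 1 eq per mole → 670.5 mol.
(a) Mass: 670.5 mol × 84 g/mol = 56,320 g.

(b) Volume: 529 m³ = 529,000 L.
(b) Alkalinity to neutralize: (148 − 71) = 77 mg/L as CaCO₃ × 529,000 L = 40,730 g as CaCO₃.
(b) Equivalents of H⁺ required: 40,730 ÷ 50 g/eq = 814.7 eq = 814.7 mol HCl.
(b) Mass of HCl: 814.7 × 36.5 = 29,740 g.
(b) Mass of 20.1% solution: 29,740 / 0.201 = 147,900 g.
(b) Volume: 147,900 g ÷ 1.12 g/mL = 132,100 mL.

(a) 56.3 kg; (b) 132 L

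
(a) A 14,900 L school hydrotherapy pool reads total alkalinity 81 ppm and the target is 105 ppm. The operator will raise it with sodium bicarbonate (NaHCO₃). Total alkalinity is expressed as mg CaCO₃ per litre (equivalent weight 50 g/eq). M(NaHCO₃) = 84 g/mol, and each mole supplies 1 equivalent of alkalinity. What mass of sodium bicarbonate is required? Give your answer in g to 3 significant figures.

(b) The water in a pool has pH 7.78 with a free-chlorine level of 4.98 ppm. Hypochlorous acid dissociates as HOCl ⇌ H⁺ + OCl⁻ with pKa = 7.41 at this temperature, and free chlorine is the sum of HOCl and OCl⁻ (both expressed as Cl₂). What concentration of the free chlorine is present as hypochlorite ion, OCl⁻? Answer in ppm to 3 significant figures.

(a) 601 g; (b) 3.49 ppm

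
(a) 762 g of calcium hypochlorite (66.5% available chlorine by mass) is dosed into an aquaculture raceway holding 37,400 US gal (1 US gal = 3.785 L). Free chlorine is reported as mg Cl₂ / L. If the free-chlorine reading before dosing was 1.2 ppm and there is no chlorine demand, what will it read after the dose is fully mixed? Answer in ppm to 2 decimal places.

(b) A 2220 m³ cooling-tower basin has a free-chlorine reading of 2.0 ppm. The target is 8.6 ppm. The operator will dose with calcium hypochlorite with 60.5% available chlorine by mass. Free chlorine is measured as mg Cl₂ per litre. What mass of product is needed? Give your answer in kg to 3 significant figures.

(a) 4.78 ppm; (b) 24.2 kg

(a) Volume: 37,400 US gal × 3.785 L/gal = 141,559 L.
(a) Available chlorine delivered: 762 g × 0.665 = 506.7 g as Cl₂.
(a) Concentration rise: 506.7 g / 141,559 L = 3.58 mg/L = 3.58 ppm.
(a) Final FC: 1.2 + 3.58 = 4.78 ppm.

(b) Volume: 2220 m³ = 2,220,000 L.
(b) Chlorine deficit: 8.6 − 2.0 = 6.6 ppm = 6.6 mg/L as Cl₂.
(b) Cl₂ equivalent needed: 6.6 mg/L × 2,220,000 L = 14,650,000 mg = 14,650 g.
(b) Product at 60.5% available chlorine: 14,650 / 0.605 = 24,220 g.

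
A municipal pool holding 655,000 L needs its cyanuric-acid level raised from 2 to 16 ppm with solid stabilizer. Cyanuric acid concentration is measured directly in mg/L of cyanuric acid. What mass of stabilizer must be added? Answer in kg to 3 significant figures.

CYA to add: (16 − 2) = 14 mg/L × 655,000 L = 9170 g cyanuric acid.

9.17 kg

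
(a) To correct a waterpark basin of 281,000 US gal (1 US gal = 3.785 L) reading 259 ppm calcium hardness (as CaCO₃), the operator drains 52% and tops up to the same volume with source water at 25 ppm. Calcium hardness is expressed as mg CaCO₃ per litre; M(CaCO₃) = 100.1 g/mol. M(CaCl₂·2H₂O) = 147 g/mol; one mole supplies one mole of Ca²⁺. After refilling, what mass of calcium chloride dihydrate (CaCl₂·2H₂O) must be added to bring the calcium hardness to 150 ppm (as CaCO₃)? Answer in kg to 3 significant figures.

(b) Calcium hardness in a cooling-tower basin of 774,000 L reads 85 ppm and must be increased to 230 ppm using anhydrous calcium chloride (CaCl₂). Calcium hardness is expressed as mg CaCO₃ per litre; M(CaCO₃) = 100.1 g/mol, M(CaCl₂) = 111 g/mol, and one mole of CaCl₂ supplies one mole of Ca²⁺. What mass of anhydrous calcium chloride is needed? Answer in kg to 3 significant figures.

(a) Volume: 281,000 US gal × 3.785 L/gal = 1,063,585 L.
(a) After draining 52% and refilling: 259 × 0.48 + 25 × 0.52 = 137.32 ppm.
(a) Deficit to target: 150 − 137.32 = 12.68 mg/L.
(a) As CaCO₃: 12.68 mg/L × 1,063,585 L = 13,490 g; ÷ 100.1 = 134.7 mol Ca²⁺.
(a) Mass: 134.7 × 147 = 19,800 g.

(b) Hardness to add: (230 − 85) = 145 mg/L as CaCO₃ × 774,000 L = 112,200 g as CaCO₃.
(b) Moles of Ca²⁺ (1 mol Ca²⁺ ≡ 1 mol CaCO₃): 112,200 / 100.1 g/mol = 1121 mol.
(b) Mass of CaCl₂: 1121 × 111 = 124,500 g.

(a) 19.8 kg; (b) 124 kg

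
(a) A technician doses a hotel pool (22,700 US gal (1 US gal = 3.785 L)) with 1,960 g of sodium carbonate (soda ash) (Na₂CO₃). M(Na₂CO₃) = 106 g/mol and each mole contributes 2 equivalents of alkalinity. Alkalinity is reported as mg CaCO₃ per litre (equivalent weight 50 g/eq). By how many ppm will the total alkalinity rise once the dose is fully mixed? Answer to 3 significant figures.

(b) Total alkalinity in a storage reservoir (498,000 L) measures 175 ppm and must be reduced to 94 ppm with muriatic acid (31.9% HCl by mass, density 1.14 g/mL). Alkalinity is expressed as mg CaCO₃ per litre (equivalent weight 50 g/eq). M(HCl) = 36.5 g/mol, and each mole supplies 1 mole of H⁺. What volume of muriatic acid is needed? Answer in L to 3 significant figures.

(a) Volume: 22,700 US gal × 3.785 L/gal = 85,920 L.
(a) Moles of Na₂CO₃: 1,960 g ÷ 106 g/mol = 18.49 mol → 36.98 eq of alkalinity.
(a) As CaCO₃: 36.98 eq × 50 g/eq = 1849 g.
(a) Rise: 1849 g / 85,920 L × 1000 = 21.52 mg/L.

(b) Alkalinity to neutralize: (175 − 94) = 81 mg/L as CaCO₃ × 498,000 L = 40,340 g as CaCO₃.
(b) Equivalents of H⁺ required: 40,340 ÷ 50 g/eq = 806.8 eq = 806.8 mol HCl.
(b) Mass of HCl: 806.8 × 36.5 = 29,450 g.
(b) Mass of 31.9% solution: 29,450 / 0.319 = 92,310 g.
(b) Volume: 92,310 g ÷ 1.14 g/mL = 80,970 mL.

(a) 21.5 ppm; (b) 81.0 L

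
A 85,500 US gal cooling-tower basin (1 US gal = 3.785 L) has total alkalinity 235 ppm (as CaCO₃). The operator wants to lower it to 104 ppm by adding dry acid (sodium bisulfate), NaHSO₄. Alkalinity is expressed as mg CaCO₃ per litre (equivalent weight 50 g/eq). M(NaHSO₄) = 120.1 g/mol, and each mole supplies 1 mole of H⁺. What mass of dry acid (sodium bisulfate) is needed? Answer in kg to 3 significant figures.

102 kg

Volume: 85,500 US gal × 3.785 L/gal = 323,618 L.
Alkalinity to neutralize: (235 − 104) = 131 mg/L as CaCO₃ × 323,618 L = 42,390 g as CaCO₃.
Equivalents of H⁺ required: 42,390 ÷ 50 g/eq = 847.9 eq = 847.9 mol NaHSO₄.
Mass of NaHSO₄: 847.9 × 120.1 = 101,800 g.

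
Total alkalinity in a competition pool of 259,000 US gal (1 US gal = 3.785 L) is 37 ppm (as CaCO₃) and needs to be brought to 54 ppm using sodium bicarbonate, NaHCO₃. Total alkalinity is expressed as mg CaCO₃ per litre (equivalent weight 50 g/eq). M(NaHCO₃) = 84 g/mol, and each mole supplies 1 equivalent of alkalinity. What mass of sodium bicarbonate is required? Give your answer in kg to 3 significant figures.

28.0 kg

Volume: 259,000 US gal × 3.785 L/gal = 980,315 L.
Alkalinity to add: (54 − 37) = 17 mg/L as CaCO₃ × 980,315 L = 16,670 g as CaCO₃.
Equivalents: 16,670 g ÷ 50 g/eq = 333.3 eq.
NaHCO₃ supplies 1 eq per mole → 333.3 mol.
Mass: 333.3 mol × 84 g/mol = 28,000 g.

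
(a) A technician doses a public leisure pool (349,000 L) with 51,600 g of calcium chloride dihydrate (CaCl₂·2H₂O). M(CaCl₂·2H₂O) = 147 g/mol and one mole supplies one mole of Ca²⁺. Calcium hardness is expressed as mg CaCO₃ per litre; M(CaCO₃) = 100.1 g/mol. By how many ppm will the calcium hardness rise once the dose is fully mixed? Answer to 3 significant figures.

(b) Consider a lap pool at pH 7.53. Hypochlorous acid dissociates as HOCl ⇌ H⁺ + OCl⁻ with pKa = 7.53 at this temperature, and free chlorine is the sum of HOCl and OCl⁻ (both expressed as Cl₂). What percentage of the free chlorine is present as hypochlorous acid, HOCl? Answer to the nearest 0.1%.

(a) Moles of Ca²⁺: 51,600 g ÷ 147 g/mol = 351 mol.
(a) As CaCO₃: 351 mol × 100.1 g/mol = 35,140 g.
(a) Rise: 35,140 g / 349,000 L × 1000 = 100.7 mg/L.

(b) [OCl⁻]/[HOCl] = 10^(pH − pKa) = 10^(7.53 − 7.53) = 10^0.00 = 1.
(b) Fraction as HOCl = 1 / (1 + 1) = 0.5.

(a) 101 ppm; (b) 50.0%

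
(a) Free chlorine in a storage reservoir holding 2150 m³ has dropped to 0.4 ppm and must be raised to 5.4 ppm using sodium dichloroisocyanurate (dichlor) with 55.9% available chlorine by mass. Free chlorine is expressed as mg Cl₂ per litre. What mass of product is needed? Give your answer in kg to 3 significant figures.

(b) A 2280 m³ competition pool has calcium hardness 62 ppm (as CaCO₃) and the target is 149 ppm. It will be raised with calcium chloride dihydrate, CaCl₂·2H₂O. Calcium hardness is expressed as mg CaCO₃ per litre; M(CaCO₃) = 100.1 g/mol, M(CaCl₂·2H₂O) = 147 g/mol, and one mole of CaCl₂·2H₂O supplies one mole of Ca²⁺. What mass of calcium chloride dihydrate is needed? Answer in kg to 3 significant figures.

(a) Volume: 2150 m³ = 2,150,000 L.
(a) Chlorine deficit: 5.4 − 0.4 = 5 ppm = 5 mg/L as Cl₂.
(a) Cl₂ equivalent needed: 5 mg/L × 2,150,000 L = 10,750,000 mg = 10,750 g.
(a) Product at 55.9% available chlorine: 10,750 / 0.559 = 19,230 g.

(b) Volume: 2280 m³ = 2,280,000 L.
(b) Hardness to add: (149 − 62) = 87 mg/L as CaCO₃ × 2,280,000 L = 198,400 g as CaCO₃.
(b) Moles of Ca²⁺ (1 mol Ca²⁺ ≡ 1 mol CaCO₃): 198,400 / 100.1 g/mol = 1982 mol.
(b) Mass of CaCl₂·2H₂O: 1982 × 147 = 291,300 g.

(a) 19.2 kg; (b) 291 kg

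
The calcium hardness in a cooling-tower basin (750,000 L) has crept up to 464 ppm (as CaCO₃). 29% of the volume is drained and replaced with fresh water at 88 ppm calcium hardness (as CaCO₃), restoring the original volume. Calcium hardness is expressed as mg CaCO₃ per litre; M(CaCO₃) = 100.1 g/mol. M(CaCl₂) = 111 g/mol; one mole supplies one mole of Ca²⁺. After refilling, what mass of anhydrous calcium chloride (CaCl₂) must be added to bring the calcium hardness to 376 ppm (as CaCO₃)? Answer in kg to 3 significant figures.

17.5 kg

After draining 29% and refilling: 464 × 0.71 + 88 × 0.29 = 354.96 ppm.
Deficit to target: 376 − 354.96 = 21.04 mg/L.
As CaCO₃: 21.04 mg/L × 750,000 L = 15,780 g; ÷ 100.1 = 157.6 mol Ca²⁺.
Mass: 157.6 × 111 = 17,500 g.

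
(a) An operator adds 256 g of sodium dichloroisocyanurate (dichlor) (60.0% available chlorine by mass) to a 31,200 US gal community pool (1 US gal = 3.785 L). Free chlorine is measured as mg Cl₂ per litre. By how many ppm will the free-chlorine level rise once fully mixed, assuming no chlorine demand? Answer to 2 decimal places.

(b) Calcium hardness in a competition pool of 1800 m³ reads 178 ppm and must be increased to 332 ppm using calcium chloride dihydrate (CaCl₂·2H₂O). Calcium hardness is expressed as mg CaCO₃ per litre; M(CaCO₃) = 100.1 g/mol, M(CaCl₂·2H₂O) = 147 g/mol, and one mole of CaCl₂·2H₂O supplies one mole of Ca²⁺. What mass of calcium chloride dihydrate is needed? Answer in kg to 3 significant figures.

(a) 1.30 ppm; (b) 407 kg

(a) Volume: 31,200 US gal × 3.785 L/gal = 118,092 L.
(a) Available chlorine delivered: 256 g × 0.6 = 153.6 g as Cl₂.
(a) Concentration rise: 153.6 g / 118,092 L = 1.301 mg/L = 1.30 ppm.

(b) Volume: 1800 m³ = 1,800,000 L.
(b) Hardness to add: (332 − 178) = 154 mg/L as CaCO₃ × 1,800,000 L = 277,200 g as CaCO₃.
(b) Moles of Ca²⁺ (1 mol Ca²⁺ ≡ 1 mol CaCO₃): 277,200 / 100.1 g/mol = 2769 mol.
(b) Mass of CaCl₂·2H₂O: 2769 × 147 = 407,100 g.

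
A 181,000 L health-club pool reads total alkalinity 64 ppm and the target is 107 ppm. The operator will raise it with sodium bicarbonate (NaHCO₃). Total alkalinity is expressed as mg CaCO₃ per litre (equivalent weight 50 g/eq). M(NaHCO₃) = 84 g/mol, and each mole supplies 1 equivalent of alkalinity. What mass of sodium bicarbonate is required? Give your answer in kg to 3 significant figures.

13.1 kg

Alkalinity to add: (107 − 64) = 43 mg/L as CaCO₃ × 181,000 L = 7783 g as CaCO₃.
Equivalents: 7783 g ÷ 50 g/eq = 155.7 eq.
NaHCO₃ supplies 1 eq per mole → 155.7 mol.
Mass: 155.7 mol × 84 g/mol = 13,080 g.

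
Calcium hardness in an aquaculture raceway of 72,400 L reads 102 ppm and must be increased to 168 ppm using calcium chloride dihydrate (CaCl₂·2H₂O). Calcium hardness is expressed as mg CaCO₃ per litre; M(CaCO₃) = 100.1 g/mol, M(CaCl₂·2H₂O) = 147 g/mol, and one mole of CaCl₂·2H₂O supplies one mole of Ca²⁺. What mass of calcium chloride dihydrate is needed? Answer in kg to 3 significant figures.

7.02 kg

Hardness to add: (168 − 102) = 66 mg/L as CaCO₃ × 72,400 L = 4778 g as CaCO₃.
Moles of Ca²⁺ (1 mol Ca²⁺ ≡ 1 mol CaCO₃): 4778 / 100.1 g/mol = 47.74 mol.
Mass of CaCl₂·2H₂O: 47.74 × 147 = 7017 g.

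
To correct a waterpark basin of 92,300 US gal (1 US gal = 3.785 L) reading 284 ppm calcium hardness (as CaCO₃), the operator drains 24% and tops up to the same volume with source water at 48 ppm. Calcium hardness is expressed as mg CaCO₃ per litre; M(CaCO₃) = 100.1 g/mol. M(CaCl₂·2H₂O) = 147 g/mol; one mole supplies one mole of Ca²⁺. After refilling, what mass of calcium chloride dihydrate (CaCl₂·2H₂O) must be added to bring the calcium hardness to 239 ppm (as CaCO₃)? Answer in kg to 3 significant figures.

Volume: 92,300 US gal × 3.785 L/gal = 349,356 L.
After draining 24% and refilling: 284 × 0.76 + 48 × 0.24 = 227.36 ppm.
Deficit to target: 239 − 227.36 = 11.64 mg/L.
As CaCO₃: 11.64 mg/L × 349,356 L = 4066 g; ÷ 100.1 = 40.62 mol Ca²⁺.
Mass: 40.62 × 147 = 5972 g.

5.97 kg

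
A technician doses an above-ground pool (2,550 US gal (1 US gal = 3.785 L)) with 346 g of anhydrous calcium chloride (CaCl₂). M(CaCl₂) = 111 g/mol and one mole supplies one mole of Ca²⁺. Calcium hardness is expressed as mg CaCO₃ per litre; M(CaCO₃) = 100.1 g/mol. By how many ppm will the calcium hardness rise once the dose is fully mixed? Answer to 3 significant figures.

32.3 ppm

Volume: 2,550 US gal × 3.785 L/gal = 9,652 L.
Moles of Ca²⁺: 346 g ÷ 111 g/mol = 3.117 mol.
As CaCO₃: 3.117 mol × 100.1 g/mol = 312 g.
Rise: 312 g / 9,652 L × 1000 = 32.33 mg/L.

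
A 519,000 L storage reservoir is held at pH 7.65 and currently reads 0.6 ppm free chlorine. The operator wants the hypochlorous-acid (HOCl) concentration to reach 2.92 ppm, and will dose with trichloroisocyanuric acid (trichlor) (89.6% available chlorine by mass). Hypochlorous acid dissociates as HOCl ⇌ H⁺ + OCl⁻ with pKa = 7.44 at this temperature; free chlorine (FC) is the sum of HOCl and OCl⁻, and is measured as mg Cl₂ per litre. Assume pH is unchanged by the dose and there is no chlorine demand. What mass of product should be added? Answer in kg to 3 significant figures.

4.09 kg

[OCl⁻]/[HOCl] = 10^(pH − pKa) = 10^(7.65 − 7.44) = 1.622; fraction as HOCl = 1/(1 + 1.622) = 0.3814.
Free chlorine required for 2.92 ppm HOCl: 2.92 / 0.3814 = 7.656 ppm.
FC to add: 7.656 − 0.6 = 7.056 mg/L as Cl₂.
Cl₂ equivalent: 7.056 mg/L × 519,000 L = 3662 g.
Product at 89.6% available Cl: 3662 / 0.896 = 4087 g.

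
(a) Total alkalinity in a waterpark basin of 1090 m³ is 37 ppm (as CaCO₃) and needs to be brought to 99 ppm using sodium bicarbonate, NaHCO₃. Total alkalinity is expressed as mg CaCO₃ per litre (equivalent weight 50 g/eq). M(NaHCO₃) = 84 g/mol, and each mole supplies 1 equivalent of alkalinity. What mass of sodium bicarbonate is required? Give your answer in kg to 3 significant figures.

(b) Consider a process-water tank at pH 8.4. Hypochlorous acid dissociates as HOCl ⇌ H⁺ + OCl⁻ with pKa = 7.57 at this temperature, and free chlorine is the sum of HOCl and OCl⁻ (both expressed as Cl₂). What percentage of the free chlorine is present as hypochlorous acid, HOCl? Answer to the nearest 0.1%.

(a) 114 kg; (b) 12.9%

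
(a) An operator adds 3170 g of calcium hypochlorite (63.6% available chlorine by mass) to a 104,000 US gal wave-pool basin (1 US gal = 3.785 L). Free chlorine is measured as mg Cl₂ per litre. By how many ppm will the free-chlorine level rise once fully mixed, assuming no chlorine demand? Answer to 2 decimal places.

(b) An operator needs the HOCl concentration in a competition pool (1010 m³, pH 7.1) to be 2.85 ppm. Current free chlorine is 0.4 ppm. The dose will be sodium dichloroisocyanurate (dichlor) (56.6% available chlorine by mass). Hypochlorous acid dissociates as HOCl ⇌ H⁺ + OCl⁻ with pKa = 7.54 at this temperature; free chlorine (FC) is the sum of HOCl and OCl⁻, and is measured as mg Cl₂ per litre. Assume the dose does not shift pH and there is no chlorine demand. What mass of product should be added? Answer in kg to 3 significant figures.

(a) 5.12 ppm; (b) 6.22 kg

(a) Volume: 104,000 US gal × 3.785 L/gal = 393,640 L.
(a) Available chlorine delivered: 3170 g × 0.636 = 2016 g as Cl₂.
(a) Concentration rise: 2016 g / 393,640 L = 5.122 mg/L = 5.12 ppm.

(b) Volume: 1010 m³ = 1,010,000 L.
(b) [OCl⁻]/[HOCl] = 10^(pH − pKa) = 10^(7.1 − 7.54) = 0.3631; fraction as HOCl = 1/(1 + 0.3631) = 0.7336.
(b) Free chlorine required for 2.85 ppm HOCl: 2.85 / 0.7336 = 3.885 ppm.
(b) FC to add: 3.885 − 0.4 = 3.485 mg/L as Cl₂.
(b) Cl₂ equivalent: 3.485 mg/L × 1,010,000 L = 3520 g.
(b) Product at 56.6% available Cl: 3520 / 0.566 = 6218 g.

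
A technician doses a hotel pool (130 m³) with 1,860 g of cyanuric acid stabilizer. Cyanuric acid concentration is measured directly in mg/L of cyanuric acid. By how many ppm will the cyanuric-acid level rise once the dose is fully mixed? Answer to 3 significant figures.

14.3 ppm

Volume: 130 m³ = 130,000 L.
Rise: 1,860 g / 130,000 L × 1000 = 14.31 mg/L.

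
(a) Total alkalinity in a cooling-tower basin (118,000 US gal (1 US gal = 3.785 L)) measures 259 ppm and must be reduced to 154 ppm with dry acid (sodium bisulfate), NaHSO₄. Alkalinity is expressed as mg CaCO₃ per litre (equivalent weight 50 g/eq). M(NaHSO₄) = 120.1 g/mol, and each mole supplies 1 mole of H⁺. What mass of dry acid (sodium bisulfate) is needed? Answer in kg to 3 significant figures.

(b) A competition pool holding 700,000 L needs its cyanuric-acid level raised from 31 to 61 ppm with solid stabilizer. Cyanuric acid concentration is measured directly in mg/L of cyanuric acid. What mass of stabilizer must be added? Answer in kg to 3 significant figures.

(a) Volume: 118,000 US gal × 3.785 L/gal = 446,630 L.
(a) Alkalinity to neutralize: (259 − 154) = 105 mg/L as CaCO₃ × 446,630 L = 46,900 g as CaCO₃.
(a) Equivalents of H⁺ required: 46,900 ÷ 50 g/eq = 937.9 eq = 937.9 mol NaHSO₄.
(a) Mass of NaHSO₄: 937.9 × 120.1 = 112,600 g.

(b) CYA to add: (61 − 31) = 30 mg/L × 700,000 L = 21,000 g cyanuric acid.

(a) 113 kg; (b) 21.0 kg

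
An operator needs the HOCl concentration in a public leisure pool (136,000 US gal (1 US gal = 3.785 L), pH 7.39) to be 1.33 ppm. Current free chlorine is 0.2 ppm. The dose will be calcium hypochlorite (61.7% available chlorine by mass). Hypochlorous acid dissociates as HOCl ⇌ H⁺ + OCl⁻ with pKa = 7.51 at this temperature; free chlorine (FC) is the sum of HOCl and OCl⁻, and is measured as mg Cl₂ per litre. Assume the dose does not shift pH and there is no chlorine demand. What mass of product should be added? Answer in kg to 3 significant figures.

1.78 kg

Volume: 136,000 US gal × 3.785 L/gal = 514,760 L.
[OCl⁻]/[HOCl] = 10^(pH − pKa) = 10^(7.39 − 7.51) = 0.7586; fraction as HOCl = 1/(1 + 0.7586) = 0.5686.
Free chlorine required for 1.33 ppm HOCl: 1.33 / 0.5686 = 2.339 ppm.
FC to add: 2.339 − 0.2 = 2.139 mg/L as Cl₂.
Cl₂ equivalent: 2.139 mg/L × 514,760 L = 1101 g.
Product at 61.7% available Cl: 1101 / 0.617 = 1784 g.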